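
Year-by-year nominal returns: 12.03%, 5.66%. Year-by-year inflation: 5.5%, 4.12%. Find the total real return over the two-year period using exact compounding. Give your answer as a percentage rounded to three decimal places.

Compound the nominal returns: 1.1203 × 1.0566 = 1.183709.
Compound inflation: 1.0550 × 1.0412 = 1.098466.
Deflate: 1.183709 / 1.098466 = 1.077602.
Total real return = 1.077602 − 1 → 7.760%.

7.760%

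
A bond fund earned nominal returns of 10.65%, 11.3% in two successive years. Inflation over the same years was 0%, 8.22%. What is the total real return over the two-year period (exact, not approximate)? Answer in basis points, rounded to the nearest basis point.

1380 basis points

Compound the nominal returns: 1.1065 × 1.1130 = 1.231535.
Compound inflation: 1.0000 × 1.0822 = 1.082200.
Deflate: 1.231535 / 1.082200 = 1.137992.
Total real return = 1.137992 − 1 → 1380 basis points.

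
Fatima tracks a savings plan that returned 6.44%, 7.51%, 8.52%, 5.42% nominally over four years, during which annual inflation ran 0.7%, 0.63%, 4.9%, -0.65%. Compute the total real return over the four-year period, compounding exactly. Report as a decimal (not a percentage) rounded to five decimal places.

0.23961

Compound the nominal returns: 1.0644 × 1.0751 × 1.0852 × 1.0542 = 1.309141.
Compound inflation: 1.0070 × 1.0063 × 1.0490 × 0.9935 = 1.056088.
Deflate: 1.309141 / 1.056088 = 1.239613.
Total real return = 1.239613 − 1 → 0.23961.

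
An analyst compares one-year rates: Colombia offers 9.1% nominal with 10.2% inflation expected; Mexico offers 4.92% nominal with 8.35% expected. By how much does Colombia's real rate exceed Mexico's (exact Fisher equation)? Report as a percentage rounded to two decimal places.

2.17%

Colombia: (1 + 0.0910)/(1 + 0.1020) − 1 = -0.9982%
Mexico: (1 + 0.0492)/(1 + 0.0835) − 1 = -3.1657%
Differential = -0.9982% − (-3.1657%) = 2.1675% → 2.17%.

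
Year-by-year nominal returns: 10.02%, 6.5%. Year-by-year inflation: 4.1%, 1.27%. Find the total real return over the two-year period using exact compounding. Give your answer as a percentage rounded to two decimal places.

11.14%

Nominal growth factor = 1.1002 × 1.0650 = 1.171713
Price-level growth factor = 1.0410 × 1.0127 = 1.054221
Real growth factor = 1.171713 / 1.054221 = 1.111449
Total real return = 1.111449 − 1 → 11.14%.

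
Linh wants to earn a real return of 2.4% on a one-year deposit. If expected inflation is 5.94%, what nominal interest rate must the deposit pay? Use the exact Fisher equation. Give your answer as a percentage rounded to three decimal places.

8.483%

(1 + i) = (1 + r)(1 + π) = 1.02400 × 1.05940 = 1.0848256
i = 1.0848256 − 1, so the required nominal rate is 8.483%.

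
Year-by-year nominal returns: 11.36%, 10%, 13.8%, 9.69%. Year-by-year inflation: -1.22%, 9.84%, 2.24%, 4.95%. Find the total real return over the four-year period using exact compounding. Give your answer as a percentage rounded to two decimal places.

31.34%

Compound the nominal returns: 1.1136 × 1.1000 × 1.1380 × 1.0969 = 1.529084.
Compound inflation: 0.9878 × 1.0984 × 1.0224 × 1.0495 = 1.164214.
Deflate: 1.529084 / 1.164214 = 1.313404.
Total real return = 1.313404 − 1 → 31.34%.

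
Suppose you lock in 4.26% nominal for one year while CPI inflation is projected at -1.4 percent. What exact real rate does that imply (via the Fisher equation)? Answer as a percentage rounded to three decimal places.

5.740%

By the Fisher equation, 1 + r = (1 + i)/(1 + π).
1 + r = 1.04260 / 0.98600 = 1.057404
r = 1.057404 − 1 = 5.7404%, i.e. 5.740%.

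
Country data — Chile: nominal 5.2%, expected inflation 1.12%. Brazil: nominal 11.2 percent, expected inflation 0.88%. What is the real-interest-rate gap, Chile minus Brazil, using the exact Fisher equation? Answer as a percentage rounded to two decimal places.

Chile: (1 + 0.0520)/(1 + 0.0112) − 1 = 4.0348%
Brazil: (1 + 0.1120)/(1 + 0.0088) − 1 = 10.2300%
Differential = 4.0348% − 10.2300% = -6.1952% → -6.20%.

-6.20%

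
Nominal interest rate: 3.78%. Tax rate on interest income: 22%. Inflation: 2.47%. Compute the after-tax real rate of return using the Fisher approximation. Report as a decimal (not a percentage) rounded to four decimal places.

0.0048

After-tax nominal return = 3.78% × (1 − 0.22) = 2.9484%.
r ≈ 2.9484% − 2.47% → 0.0048.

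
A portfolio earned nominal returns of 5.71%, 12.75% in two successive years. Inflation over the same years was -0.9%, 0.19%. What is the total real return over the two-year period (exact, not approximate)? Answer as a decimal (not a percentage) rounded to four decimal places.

0.2004

Compound the nominal returns: 1.0571 × 1.1275 = 1.191880.
Compound inflation: 0.9910 × 1.0019 = 0.992883.
Deflate: 1.191880 / 0.992883 = 1.200424.
Total real return = 1.200424 − 1 → 0.2004.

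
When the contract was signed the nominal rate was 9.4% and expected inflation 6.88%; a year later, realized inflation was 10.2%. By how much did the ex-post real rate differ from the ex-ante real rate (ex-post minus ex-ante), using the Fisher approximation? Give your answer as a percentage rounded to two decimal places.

Ex-ante: 9.4% − 6.88% = 2.520%
Ex-post: 9.4% − 10.2% = -0.800%
Difference (ex-post − ex-ante) = -3.3200% → -3.32%.

-3.32%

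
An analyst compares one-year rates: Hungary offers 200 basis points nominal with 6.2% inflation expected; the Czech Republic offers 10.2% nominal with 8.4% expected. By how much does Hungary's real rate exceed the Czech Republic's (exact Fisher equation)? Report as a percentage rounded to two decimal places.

Hungary: (1 + 0.0200)/(1 + 0.0620) − 1 = -3.9548%
The Czech Republic: (1 + 0.1020)/(1 + 0.0840) − 1 = 1.6605%
Differential = -3.9548% − 1.6605% = -5.6153% → -5.62%.

-5.62%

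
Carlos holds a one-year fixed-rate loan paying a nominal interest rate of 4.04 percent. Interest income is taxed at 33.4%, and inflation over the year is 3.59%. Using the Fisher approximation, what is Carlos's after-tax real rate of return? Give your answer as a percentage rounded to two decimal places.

After-tax nominal return = 4.04% × (1 − 0.334) = 2.69064%.
r ≈ 2.69064% − 3.59% → -0.90%.

-0.90%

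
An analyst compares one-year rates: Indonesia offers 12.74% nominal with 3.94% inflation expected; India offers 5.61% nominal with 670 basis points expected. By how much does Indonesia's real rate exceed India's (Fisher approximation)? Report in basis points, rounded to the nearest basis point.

Indonesia: 12.74% − 3.94% = 8.800%
India: 5.61% − 6.7% = -1.090%
Differential = 9.890% → 989 basis points.

989 basis points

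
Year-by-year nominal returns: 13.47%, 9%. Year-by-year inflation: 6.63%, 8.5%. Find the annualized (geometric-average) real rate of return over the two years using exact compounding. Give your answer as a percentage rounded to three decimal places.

Nominal growth factor = 1.1347 × 1.0900 = 1.23682300
Price-level growth factor = 1.0663 × 1.0850 = 1.15693550
Real growth factor = 1.23682300 / 1.15693550 = 1.06905095
Annualized real rate = 1.06905095^(1/2) − 1 = 3.3949% → 3.395%.

3.395%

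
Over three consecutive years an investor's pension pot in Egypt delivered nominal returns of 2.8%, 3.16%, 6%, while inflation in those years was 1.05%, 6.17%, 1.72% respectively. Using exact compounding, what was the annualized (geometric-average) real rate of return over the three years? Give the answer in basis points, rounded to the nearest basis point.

Compound the nominal returns: 1.0280 × 1.0316 × 1.0600 = 1.12411389.
Compound inflation: 1.0105 × 1.0617 × 1.0172 = 1.09130083.
Deflate: 1.12411389 / 1.09130083 = 1.03006784.
Annualized real rate = 1.03006784^(1/3) − 1 = 0.9924% → 99 basis points.

99 basis points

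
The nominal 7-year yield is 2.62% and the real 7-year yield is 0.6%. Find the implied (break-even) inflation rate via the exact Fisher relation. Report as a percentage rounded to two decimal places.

2.01%

(1 + π) = (1 + i)/(1 + r) = 1.02620 / 1.00600 = 1.020080
Break-even inflation = 1.020080 − 1 → 2.01%.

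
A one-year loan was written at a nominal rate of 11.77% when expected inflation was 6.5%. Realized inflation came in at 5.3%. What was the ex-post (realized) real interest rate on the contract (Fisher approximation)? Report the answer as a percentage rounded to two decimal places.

6.47%

Ex-post: 11.77% − 5.3% = 6.470%
So the realized real rate is 6.47%.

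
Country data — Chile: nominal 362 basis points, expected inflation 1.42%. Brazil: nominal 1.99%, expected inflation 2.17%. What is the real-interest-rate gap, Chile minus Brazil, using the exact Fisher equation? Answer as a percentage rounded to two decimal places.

2.35%

Chile: (1 + 0.0362)/(1 + 0.0142) − 1 = 2.1692%
Brazil: (1 + 0.0199)/(1 + 0.0217) − 1 = -0.1762%
Differential = 2.1692% − (-0.1762%) = 2.3454% → 2.35%.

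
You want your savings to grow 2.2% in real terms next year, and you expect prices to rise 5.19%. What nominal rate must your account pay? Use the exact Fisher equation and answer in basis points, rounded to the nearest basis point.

750 basis points

(1 + i) = (1 + r)(1 + π) = 1.02200 × 1.05190 = 1.0750418
i = 1.0750418 − 1, so the required nominal rate is 750 basis points.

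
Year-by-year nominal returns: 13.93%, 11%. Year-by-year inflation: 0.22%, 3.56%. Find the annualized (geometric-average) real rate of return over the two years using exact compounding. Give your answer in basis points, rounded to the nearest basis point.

Compound the nominal returns: 1.1393 × 1.1100 = 1.26462300.
Compound inflation: 1.0022 × 1.0356 = 1.03787832.
Deflate: 1.26462300 / 1.03787832 = 1.21846943.
Annualized real rate = 1.21846943^(1/2) − 1 = 10.3843% → 1038 basis points.

1038 basis points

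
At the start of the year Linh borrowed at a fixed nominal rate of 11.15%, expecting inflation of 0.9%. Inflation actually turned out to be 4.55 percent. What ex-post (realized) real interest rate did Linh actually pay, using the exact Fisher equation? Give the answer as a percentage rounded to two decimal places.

6.31%

Ex-post: (1 + 0.1115)/(1 + 0.0455) − 1 = 6.3128%
So the realized real rate is 6.31%.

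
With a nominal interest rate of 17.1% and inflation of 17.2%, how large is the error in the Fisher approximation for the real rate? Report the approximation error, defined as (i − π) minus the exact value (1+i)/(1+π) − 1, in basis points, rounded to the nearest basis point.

-1 basis points

Approximate: r ≈ 17.100% − 17.200% = -0.1000%
Exact: (1 + 0.1710)/(1 + 0.1720) − 1 = -0.0853%
Error = -0.1000% − (-0.0853%) = -0.0147% → -1 basis points.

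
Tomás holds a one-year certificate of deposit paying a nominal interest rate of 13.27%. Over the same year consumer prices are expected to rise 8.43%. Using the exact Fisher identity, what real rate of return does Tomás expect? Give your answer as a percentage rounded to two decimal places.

4.46%

By the Fisher identity, 1 + r = (1 + i)/(1 + π).
1 + r = 1.13270 / 1.08430 = 1.044637
r = 1.044637 − 1 = 4.4637%, i.e. 4.46%.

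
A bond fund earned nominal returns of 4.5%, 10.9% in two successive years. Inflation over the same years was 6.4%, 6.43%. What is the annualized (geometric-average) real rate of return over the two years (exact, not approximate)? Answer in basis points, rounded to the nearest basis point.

Compound the nominal returns: 1.0450 × 1.1090 = 1.15890500.
Compound inflation: 1.0640 × 1.0643 = 1.13241520.
Deflate: 1.15890500 / 1.13241520 = 1.02339230.
Annualized real rate = 1.02339230^(1/2) − 1 = 1.1629% → 116 basis points.

116 basis points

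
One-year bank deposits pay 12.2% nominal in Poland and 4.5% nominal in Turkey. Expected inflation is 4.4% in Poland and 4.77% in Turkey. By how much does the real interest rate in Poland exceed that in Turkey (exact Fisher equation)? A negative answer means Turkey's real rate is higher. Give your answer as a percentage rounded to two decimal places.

7.73%

Poland: (1 + 0.1220)/(1 + 0.0440) − 1 = 7.4713%
Turkey: (1 + 0.0450)/(1 + 0.0477) − 1 = -0.2577%
Differential = 7.4713% − (-0.2577%) = 7.7290% → 7.73%.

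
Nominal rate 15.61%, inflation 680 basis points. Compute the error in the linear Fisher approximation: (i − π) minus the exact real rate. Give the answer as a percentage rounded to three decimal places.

0.561%

Approximate: r ≈ 15.610% − 6.800% = 8.8100%
Exact: (1 + 0.1561)/(1 + 0.0680) − 1 = 8.2491%
Error = 8.8100% − 8.2491% = 0.5609% → 0.561%.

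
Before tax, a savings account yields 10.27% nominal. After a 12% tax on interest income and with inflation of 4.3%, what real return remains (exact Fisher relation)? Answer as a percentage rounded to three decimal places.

After-tax nominal return = 10.27% × (1 − 0.12) = 9.0376%.
1 + r = 1.090376 / 1.04300 = 1.045423
After-tax real rate = 1.045423 − 1 → 4.542%.

4.542%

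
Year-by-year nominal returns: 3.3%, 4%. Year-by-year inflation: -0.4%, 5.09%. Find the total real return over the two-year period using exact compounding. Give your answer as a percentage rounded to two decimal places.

2.64%

Compound the nominal returns: 1.0330 × 1.0400 = 1.074320.
Compound inflation: 0.9960 × 1.0509 = 1.046696.
Deflate: 1.074320 / 1.046696 = 1.026391.
Total real return = 1.026391 − 1 → 2.64%.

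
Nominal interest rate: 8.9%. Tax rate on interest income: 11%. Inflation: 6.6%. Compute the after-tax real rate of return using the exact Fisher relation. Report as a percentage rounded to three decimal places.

After-tax nominal return = 8.9% × (1 − 0.11) = 7.9210%.
1 + r = 1.07921 / 1.06600 = 1.012392
After-tax real rate = 1.012392 − 1 → 1.239%.

1.239%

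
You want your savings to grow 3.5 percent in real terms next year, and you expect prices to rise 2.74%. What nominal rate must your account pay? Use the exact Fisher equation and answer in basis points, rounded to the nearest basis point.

(1 + i) = (1 + r)(1 + π) = 1.03500 × 1.02740 = 1.063359
i = 1.063359 − 1, so the required nominal rate is 634 basis points.

634 basis points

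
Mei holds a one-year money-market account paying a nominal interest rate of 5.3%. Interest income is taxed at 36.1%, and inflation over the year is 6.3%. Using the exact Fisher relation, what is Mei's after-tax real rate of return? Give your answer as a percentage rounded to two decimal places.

After-tax nominal return = 5.3% × (1 − 0.361) = 3.3867%.
1 + r = 1.033867 / 1.06300 = 0.972594
After-tax real rate = 0.972594 − 1 → -2.74%.

-2.74%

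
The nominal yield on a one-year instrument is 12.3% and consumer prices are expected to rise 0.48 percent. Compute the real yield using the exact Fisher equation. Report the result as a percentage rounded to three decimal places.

By the Fisher identity, 1 + r = (1 + i)/(1 + π).
1 + r = 1.12300 / 1.00480 = 1.1176354
r = 1.1176354 − 1 = 11.76354%, i.e. 11.764%.

11.764%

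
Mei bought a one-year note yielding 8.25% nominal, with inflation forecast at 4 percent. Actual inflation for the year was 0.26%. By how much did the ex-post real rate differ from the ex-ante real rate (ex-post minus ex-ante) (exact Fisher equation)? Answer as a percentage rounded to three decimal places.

3.883%

Ex-ante: (1 + 0.0825)/(1 + 0.0400) − 1 = 4.0865%
Ex-post: (1 + 0.0825)/(1 + 0.0026) − 1 = 7.9693%
Difference (ex-post − ex-ante) = 3.8827% → 3.883%.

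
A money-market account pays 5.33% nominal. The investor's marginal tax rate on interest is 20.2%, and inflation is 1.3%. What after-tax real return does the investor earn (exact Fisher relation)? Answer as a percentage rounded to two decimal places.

2.92%

After-tax nominal return = 5.33% × (1 − 0.202) = 4.25334%.
1 + r = 1.0425334 / 1.01300 = 1.029154
After-tax real rate = 1.029154 − 1 → 2.92%.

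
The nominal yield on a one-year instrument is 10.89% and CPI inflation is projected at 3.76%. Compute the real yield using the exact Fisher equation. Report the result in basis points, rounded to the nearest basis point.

687 basis points

By the Fisher relation, 1 + r = (1 + i)/(1 + π).
1 + r = 1.10890 / 1.03760 = 1.068716
r = 1.068716 − 1 = 6.8716%, i.e. 687 basis points.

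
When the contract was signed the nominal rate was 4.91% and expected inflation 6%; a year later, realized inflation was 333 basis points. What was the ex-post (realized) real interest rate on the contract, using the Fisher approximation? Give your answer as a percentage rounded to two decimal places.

1.58%

Ex-post: 4.91% − 3.33% = 1.580%
So the realized real rate is 1.58%.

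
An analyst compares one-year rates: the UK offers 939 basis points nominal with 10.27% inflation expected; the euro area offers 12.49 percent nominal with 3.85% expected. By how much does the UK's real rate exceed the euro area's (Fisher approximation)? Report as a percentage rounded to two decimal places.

-9.52%

The UK: 9.39% − 10.27% = -0.880%
The euro area: 12.49% − 3.85% = 8.640%
Differential = -9.520% → -9.52%.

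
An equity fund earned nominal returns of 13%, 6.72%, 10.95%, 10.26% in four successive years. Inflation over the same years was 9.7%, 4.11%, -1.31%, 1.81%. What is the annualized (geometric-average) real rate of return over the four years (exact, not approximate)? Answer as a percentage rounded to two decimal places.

Nominal growth factor = 1.1300 × 1.0672 × 1.1095 × 1.1026 = 1.47526335
Price-level growth factor = 1.0970 × 1.0411 × 0.9869 × 1.0181 = 1.14752633
Real growth factor = 1.47526335 / 1.14752633 = 1.28560305
Annualized real rate = 1.28560305^(1/4) − 1 = 6.4821% → 6.48%.

6.48%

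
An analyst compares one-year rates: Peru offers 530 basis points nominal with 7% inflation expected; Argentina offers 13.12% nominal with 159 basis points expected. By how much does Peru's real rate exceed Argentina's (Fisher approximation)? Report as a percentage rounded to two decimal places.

Peru: 5.3% − 7% = -1.700%
Argentina: 13.12% − 1.59% = 11.530%
Differential = -13.230% → -13.23%.

-13.23%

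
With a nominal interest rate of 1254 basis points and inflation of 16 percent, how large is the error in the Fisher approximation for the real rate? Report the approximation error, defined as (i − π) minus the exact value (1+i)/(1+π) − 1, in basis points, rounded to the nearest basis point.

-48 basis points

Approximate: r ≈ 12.540% − 16.000% = -3.4600%
Exact: (1 + 0.1254)/(1 + 0.1600) − 1 = -2.9828%
Error = -3.4600% − (-2.9828%) = -0.4772% → -48 basis points.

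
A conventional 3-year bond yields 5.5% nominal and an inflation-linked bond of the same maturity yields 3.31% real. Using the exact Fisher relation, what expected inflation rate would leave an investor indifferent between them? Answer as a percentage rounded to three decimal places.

2.120%

(1 + π) = (1 + i)/(1 + r) = 1.05500 / 1.03310 = 1.021198
Break-even inflation = 1.021198 − 1 → 2.120%.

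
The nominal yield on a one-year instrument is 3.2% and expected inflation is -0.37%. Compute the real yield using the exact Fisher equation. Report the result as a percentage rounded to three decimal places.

3.583%

1 + r = 1.03200 / 0.99630 = 1.035833
r = 1.035833 − 1 = 3.5833%, i.e. 3.583%.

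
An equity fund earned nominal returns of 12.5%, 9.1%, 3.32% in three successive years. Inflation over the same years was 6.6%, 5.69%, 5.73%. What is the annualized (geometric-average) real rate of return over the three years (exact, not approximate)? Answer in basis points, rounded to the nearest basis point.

211 basis points

Compound the nominal returns: 1.1250 × 1.0910 × 1.0332 = 1.26812385.
Compound inflation: 1.0660 × 1.0569 × 1.0573 = 1.19121275.
Deflate: 1.26812385 / 1.19121275 = 1.06456537.
Annualized real rate = 1.06456537^(1/3) − 1 = 2.1075% → 211 basis points.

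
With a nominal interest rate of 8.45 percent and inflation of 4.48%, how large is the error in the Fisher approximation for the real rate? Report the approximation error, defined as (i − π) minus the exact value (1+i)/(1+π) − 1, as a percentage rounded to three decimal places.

Approximate: r ≈ 8.450% − 4.480% = 3.9700%
Exact: (1 + 0.0845)/(1 + 0.0448) − 1 = 3.7998%
Error = 3.9700% − 3.7998% = 0.1702% → 0.170%.

0.170%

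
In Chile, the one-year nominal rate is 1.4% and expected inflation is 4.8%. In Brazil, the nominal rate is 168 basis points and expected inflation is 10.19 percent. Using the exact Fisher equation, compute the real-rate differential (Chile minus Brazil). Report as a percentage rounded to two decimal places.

Chile: (1 + 0.0140)/(1 + 0.0480) − 1 = -3.2443%
Brazil: (1 + 0.0168)/(1 + 0.1019) − 1 = -7.7230%
Differential = -3.2443% − (-7.7230%) = 4.4787% → 4.48%.

4.48%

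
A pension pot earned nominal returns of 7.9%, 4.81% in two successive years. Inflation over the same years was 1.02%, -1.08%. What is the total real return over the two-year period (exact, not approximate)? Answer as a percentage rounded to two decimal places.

Compound the nominal returns: 1.0790 × 1.0481 = 1.130900.
Compound inflation: 1.0102 × 0.9892 = 0.999290.
Deflate: 1.130900 / 0.999290 = 1.131704.
Total real return = 1.131704 − 1 → 13.17%.

13.17%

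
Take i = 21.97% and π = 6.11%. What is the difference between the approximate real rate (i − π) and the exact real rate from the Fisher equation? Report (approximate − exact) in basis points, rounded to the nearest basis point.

Approximate: r ≈ 21.970% − 6.110% = 15.8600%
Exact: (1 + 0.2197)/(1 + 0.0611) − 1 = 14.9468%
Error = 15.8600% − 14.9468% = 0.9132% → 91 basis points.

91 basis points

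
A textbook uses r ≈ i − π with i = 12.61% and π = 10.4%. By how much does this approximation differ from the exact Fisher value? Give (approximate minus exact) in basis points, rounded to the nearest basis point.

21 basis points

Approximate: r ≈ 12.610% − 10.400% = 2.2100%
Exact: (1 + 0.1261)/(1 + 0.1040) − 1 = 2.0018%
Error = 2.2100% − 2.0018% = 0.2082% → 21 basis points.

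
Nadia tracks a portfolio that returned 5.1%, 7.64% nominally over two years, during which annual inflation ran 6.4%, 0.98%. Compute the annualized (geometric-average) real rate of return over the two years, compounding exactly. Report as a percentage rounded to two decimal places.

2.61%

Compound the nominal returns: 1.0510 × 1.0764 = 1.13129640.
Compound inflation: 1.0640 × 1.0098 = 1.07442720.
Deflate: 1.13129640 / 1.07442720 = 1.05292978.
Annualized real rate = 1.05292978^(1/2) − 1 = 2.6124% → 2.61%.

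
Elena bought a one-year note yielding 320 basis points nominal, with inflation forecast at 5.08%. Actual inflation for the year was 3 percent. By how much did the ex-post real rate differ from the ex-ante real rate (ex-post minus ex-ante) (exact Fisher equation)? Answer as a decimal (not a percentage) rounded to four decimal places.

0.0198

Ex-ante: (1 + 0.0320)/(1 + 0.0508) − 1 = -1.7891%
Ex-post: (1 + 0.0320)/(1 + 0.0300) − 1 = 0.1942%
Difference (ex-post − ex-ante) = 1.9833% → 0.0198.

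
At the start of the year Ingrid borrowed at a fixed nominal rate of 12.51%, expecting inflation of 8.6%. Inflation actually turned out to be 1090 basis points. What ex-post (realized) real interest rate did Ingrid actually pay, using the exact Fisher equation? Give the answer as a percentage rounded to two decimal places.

Ex-post: (1 + 0.1251)/(1 + 0.1090) − 1 = 1.4518%
So the realized real rate is 1.45%.

1.45%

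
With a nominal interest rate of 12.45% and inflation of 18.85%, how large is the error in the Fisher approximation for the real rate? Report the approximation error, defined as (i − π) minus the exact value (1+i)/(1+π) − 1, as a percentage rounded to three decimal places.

Approximate: r ≈ 12.450% − 18.850% = -6.4000%
Exact: (1 + 0.1245)/(1 + 0.1885) − 1 = -5.3849%
Error = -6.4000% − (-5.3849%) = -1.0151% → -1.015%.

-1.015%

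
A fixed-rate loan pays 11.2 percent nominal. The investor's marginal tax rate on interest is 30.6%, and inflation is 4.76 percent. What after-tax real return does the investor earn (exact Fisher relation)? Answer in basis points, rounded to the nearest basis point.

288 basis points

After-tax nominal return = 11.2% × (1 − 0.306) = 7.7728%.
1 + r = 1.077728 / 1.04760 = 1.028759
After-tax real rate = 1.028759 − 1 → 288 basis points.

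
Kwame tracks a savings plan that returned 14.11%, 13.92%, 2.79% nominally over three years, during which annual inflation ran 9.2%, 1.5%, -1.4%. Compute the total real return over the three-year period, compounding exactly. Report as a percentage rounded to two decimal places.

Nominal growth factor = 1.1411 × 1.1392 × 1.0279 = 1.336209
Price-level growth factor = 1.0920 × 1.0150 × 0.9860 = 1.092863
Real growth factor = 1.336209 / 1.092863 = 1.222669
Total real return = 1.222669 − 1 → 22.27%.

22.27%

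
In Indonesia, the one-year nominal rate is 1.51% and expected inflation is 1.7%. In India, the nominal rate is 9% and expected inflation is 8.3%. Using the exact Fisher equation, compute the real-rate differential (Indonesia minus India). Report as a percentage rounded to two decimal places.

-0.83%

Indonesia: (1 + 0.0151)/(1 + 0.0170) − 1 = -0.1868%
India: (1 + 0.0900)/(1 + 0.0830) − 1 = 0.6464%
Differential = -0.1868% − 0.6464% = -0.8332% → -0.83%.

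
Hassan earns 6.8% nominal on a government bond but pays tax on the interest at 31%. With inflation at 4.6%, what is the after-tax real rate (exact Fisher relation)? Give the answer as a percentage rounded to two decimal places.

0.09%

After-tax nominal return = 6.8% × (1 − 0.31) = 4.6920%.
1 + r = 1.04692 / 1.04600 = 1.000880
After-tax real rate = 1.000880 − 1 → 0.09%.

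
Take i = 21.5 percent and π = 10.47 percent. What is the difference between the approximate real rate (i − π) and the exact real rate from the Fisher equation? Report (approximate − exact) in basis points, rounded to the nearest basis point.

Approximate: r ≈ 21.500% − 10.470% = 11.0300%
Exact: (1 + 0.2150)/(1 + 0.1047) − 1 = 9.9846%
Error = 11.0300% − 9.9846% = 1.0454% → 105 basis points.

105 basis points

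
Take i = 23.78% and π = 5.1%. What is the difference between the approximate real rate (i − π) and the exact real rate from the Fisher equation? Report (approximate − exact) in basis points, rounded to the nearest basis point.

91 basis points

Approximate: r ≈ 23.780% − 5.100% = 18.6800%
Exact: (1 + 0.2378)/(1 + 0.0510) − 1 = 17.7735%
Error = 18.6800% − 17.7735% = 0.9065% → 91 basis points.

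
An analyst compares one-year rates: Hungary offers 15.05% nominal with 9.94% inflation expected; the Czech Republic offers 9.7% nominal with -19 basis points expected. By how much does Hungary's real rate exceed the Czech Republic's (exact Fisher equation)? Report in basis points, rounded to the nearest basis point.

Hungary: (1 + 0.1505)/(1 + 0.0994) − 1 = 4.6480%
The Czech Republic: (1 + 0.0970)/(1 − 0.0019) − 1 = 9.9088%
Differential = 4.6480% − 9.9088% = -5.2608% → -526 basis points.

-526 basis points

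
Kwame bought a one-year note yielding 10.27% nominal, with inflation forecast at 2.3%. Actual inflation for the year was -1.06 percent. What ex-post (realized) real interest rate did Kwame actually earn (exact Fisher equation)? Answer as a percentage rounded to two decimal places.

Ex-post: (1 + 0.1027)/(1 − 0.0106) − 1 = 11.4514%
So the realized real rate is 11.45%.

11.45%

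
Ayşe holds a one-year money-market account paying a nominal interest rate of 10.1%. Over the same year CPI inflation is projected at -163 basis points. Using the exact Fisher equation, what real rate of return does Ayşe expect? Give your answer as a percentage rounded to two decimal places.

By the Fisher equation, 1 + r = (1 + i)/(1 + π).
1 + r = 1.10100 / 0.98370 = 1.119244
r = 1.119244 − 1 = 11.9244%, i.e. 11.92%.

11.92%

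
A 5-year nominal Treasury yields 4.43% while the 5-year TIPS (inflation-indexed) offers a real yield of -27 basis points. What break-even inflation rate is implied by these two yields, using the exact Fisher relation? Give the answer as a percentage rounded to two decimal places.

4.71%

(1 + π) = (1 + i)/(1 + r) = 1.04430 / 0.99730 = 1.047127
Break-even inflation = 1.047127 − 1 → 4.71%.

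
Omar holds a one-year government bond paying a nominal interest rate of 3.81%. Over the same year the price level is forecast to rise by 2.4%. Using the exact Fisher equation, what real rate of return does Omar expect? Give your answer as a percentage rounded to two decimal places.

By the Fisher equation, 1 + r = (1 + i)/(1 + π).
1 + r = 1.03810 / 1.02400 = 1.013770
r = 1.013770 − 1 = 1.3770%, i.e. 1.38%.

1.38%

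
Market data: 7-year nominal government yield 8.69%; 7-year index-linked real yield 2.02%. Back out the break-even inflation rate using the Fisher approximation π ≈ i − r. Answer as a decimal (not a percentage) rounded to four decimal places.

π ≈ i − r = 8.69% − 2.02% → 0.0667.

0.0667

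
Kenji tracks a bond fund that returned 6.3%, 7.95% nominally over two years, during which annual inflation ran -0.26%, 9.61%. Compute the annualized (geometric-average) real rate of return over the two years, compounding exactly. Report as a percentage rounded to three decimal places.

Nominal growth factor = 1.0630 × 1.0795 = 1.147508500
Price-level growth factor = 0.9974 × 1.0961 = 1.093250140
Real growth factor = 1.147508500 / 1.093250140 = 1.049630325
Annualized real rate = 1.049630325^(1/2) − 1 = 2.45147% → 2.451%.

2.451%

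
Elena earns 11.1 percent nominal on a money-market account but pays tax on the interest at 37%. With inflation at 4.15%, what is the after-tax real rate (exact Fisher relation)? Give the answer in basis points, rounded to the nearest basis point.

273 basis points

After-tax nominal return = 11.1% × (1 − 0.37) = 6.9930%.
1 + r = 1.06993 / 1.04150 = 1.027297
After-tax real rate = 1.027297 − 1 → 273 basis points.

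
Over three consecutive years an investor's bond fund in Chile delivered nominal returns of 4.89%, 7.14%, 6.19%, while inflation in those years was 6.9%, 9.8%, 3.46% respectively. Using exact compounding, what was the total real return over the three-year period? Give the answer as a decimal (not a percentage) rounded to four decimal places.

-0.0173

Nominal growth factor = 1.0489 × 1.0714 × 1.0619 = 1.193354
Price-level growth factor = 1.0690 × 1.0980 × 1.0346 = 1.214374
Real growth factor = 1.193354 / 1.214374 = 0.982691
Total real return = 0.982691 − 1 → -0.0173.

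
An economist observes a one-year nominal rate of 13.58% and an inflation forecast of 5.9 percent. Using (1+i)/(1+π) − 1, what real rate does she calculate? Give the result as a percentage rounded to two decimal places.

7.25%

By the Fisher identity, 1 + r = (1 + i)/(1 + π).
1 + r = 1.13580 / 1.05900 = 1.072521
r = 1.072521 − 1 = 7.2521%, i.e. 7.25%.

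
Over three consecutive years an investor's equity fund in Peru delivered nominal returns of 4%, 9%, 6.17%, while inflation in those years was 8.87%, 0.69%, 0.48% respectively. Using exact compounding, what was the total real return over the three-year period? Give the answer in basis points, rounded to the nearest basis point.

927 basis points

Compound the nominal returns: 1.0400 × 1.0900 × 1.0617 = 1.203543.
Compound inflation: 1.0887 × 1.0069 × 1.0048 = 1.101474.
Deflate: 1.203543 / 1.101474 = 1.092666.
Total real return = 1.092666 − 1 → 927 basis points.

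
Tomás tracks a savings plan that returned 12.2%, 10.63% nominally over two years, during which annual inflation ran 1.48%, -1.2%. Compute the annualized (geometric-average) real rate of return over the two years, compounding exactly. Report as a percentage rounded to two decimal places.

Nominal growth factor = 1.1220 × 1.1063 = 1.24126860
Price-level growth factor = 1.0148 × 0.9880 = 1.00262240
Real growth factor = 1.24126860 / 1.00262240 = 1.23802201
Annualized real rate = 1.23802201^(1/2) − 1 = 11.2664% → 11.27%.

11.27%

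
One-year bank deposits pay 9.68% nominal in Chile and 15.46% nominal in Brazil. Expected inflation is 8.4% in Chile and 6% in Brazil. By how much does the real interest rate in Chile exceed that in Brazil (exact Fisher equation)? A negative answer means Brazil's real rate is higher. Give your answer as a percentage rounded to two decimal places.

Chile: (1 + 0.0968)/(1 + 0.0840) − 1 = 1.1808%
Brazil: (1 + 0.1546)/(1 + 0.0600) − 1 = 8.9245%
Differential = 1.1808% − 8.9245% = -7.7437% → -7.74%.

-7.74%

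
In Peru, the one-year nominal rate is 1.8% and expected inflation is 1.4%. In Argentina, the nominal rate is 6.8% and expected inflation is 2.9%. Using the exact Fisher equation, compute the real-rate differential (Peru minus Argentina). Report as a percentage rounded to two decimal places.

-3.40%

Peru: (1 + 0.0180)/(1 + 0.0140) − 1 = 0.3945%
Argentina: (1 + 0.0680)/(1 + 0.0290) − 1 = 3.7901%
Differential = 0.3945% − 3.7901% = -3.3956% → -3.40%.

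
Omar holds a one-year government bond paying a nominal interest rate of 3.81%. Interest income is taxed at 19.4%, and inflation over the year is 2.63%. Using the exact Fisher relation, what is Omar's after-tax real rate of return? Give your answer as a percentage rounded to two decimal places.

0.43%

After-tax nominal return = 3.81% × (1 − 0.194) = 3.07086%.
1 + r = 1.0307086 / 1.02630 = 1.004296
After-tax real rate = 1.004296 − 1 → 0.43%.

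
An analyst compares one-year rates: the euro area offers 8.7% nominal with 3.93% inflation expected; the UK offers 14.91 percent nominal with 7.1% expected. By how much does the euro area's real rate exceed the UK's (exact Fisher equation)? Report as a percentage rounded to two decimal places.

The euro area: (1 + 0.0870)/(1 + 0.0393) − 1 = 4.5896%
The UK: (1 + 0.1491)/(1 + 0.0710) − 1 = 7.2923%
Differential = 4.5896% − 7.2923% = -2.7026% → -2.70%.

-2.70%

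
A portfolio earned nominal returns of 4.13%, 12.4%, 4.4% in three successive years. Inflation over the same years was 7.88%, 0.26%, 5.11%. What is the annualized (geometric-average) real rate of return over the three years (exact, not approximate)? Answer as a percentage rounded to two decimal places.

2.43%

Compound the nominal returns: 1.0413 × 1.1240 × 1.0440 = 1.22191973.
Compound inflation: 1.0788 × 1.0026 × 1.0511 = 1.13687489.
Deflate: 1.22191973 / 1.13687489 = 1.07480581.
Annualized real rate = 1.07480581^(1/3) − 1 = 2.4338% → 2.43%.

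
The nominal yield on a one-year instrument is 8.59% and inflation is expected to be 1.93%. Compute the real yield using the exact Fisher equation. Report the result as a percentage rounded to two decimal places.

6.53%

1 + r = 1.08590 / 1.01930 = 1.065339
r = 1.065339 − 1 = 6.5339%, i.e. 6.53%.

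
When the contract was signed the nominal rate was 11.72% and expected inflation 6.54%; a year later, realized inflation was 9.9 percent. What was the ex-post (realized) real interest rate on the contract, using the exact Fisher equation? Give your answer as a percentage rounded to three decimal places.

Ex-post: (1 + 0.1172)/(1 + 0.0990) − 1 = 1.6561%
So the realized real rate is 1.656%.

1.656%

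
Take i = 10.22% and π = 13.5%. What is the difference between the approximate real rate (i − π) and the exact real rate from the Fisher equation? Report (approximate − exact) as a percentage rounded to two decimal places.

-0.39%

Approximate: r ≈ 10.220% − 13.500% = -3.2800%
Exact: (1 + 0.1022)/(1 + 0.1350) − 1 = -2.8899%
Error = -3.2800% − (-2.8899%) = -0.3901% → -0.39%.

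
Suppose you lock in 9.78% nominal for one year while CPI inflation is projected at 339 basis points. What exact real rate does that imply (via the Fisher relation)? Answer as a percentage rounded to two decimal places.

By the Fisher relation, 1 + r = (1 + i)/(1 + π).
1 + r = 1.09780 / 1.03390 = 1.061805
r = 1.061805 − 1 = 6.1805%, i.e. 6.18%.

6.18%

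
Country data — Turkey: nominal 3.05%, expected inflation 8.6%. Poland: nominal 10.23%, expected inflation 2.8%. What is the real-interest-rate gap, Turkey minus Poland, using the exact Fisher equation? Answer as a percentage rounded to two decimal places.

-12.34%

Turkey: (1 + 0.0305)/(1 + 0.0860) − 1 = -5.1105%
Poland: (1 + 0.1023)/(1 + 0.0280) − 1 = 7.2276%
Differential = -5.1105% − 7.2276% = -12.3381% → -12.34%.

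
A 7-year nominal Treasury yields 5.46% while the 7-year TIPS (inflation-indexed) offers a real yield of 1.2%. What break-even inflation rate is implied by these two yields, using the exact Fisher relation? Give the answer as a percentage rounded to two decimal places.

(1 + π) = (1 + i)/(1 + r) = 1.05460 / 1.01200 = 1.042095
Break-even inflation = 1.042095 − 1 → 4.21%.

4.21%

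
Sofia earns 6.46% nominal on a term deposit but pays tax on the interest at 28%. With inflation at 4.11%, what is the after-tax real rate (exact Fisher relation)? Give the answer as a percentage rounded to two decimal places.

After-tax nominal return = 6.46% × (1 − 0.28) = 4.6512%.
1 + r = 1.046512 / 1.04110 = 1.005198
After-tax real rate = 1.005198 − 1 → 0.52%.

0.52%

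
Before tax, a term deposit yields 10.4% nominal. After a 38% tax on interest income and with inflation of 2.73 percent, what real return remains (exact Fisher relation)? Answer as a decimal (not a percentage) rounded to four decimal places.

After-tax nominal return = 10.4% × (1 − 0.38) = 6.4480%.
1 + r = 1.06448 / 1.02730 = 1.036192
After-tax real rate = 1.036192 − 1 → 0.0362.

0.0362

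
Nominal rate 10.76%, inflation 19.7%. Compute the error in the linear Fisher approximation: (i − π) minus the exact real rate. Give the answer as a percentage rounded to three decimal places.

Approximate: r ≈ 10.760% − 19.700% = -8.9400%
Exact: (1 + 0.1076)/(1 + 0.1970) − 1 = -7.4687%
Error = -8.9400% − (-7.4687%) = -1.4713% → -1.471%.

-1.471%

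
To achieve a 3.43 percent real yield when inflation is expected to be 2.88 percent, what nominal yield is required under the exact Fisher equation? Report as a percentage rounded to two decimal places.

(1 + i) = (1 + r)(1 + π) = 1.03430 × 1.02880 = 1.06408784
i = 1.06408784 − 1, so the required nominal rate is 6.41%.

6.41%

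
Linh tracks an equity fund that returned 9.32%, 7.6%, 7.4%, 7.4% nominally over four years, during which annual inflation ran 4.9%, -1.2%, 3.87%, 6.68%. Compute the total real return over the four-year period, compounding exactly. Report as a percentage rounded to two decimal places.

Nominal growth factor = 1.0932 × 1.0760 × 1.0740 × 1.0740 = 1.356814
Price-level growth factor = 1.0490 × 0.9880 × 1.0387 × 1.0668 = 1.148433
Real growth factor = 1.356814 / 1.148433 = 1.181449
Total real return = 1.181449 − 1 → 18.14%.

18.14%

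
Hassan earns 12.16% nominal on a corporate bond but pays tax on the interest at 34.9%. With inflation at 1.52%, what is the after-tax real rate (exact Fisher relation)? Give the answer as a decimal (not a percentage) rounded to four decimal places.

0.0630

After-tax nominal return = 12.16% × (1 − 0.349) = 7.91616%.
1 + r = 1.0791616 / 1.01520 = 1.063004
After-tax real rate = 1.063004 − 1 → 0.0630.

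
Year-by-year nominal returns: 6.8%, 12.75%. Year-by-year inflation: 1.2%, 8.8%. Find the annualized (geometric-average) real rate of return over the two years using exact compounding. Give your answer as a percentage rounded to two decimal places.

Nominal growth factor = 1.0680 × 1.1275 = 1.20417000
Price-level growth factor = 1.0120 × 1.0880 = 1.10105600
Real growth factor = 1.20417000 / 1.10105600 = 1.09365010
Annualized real rate = 1.09365010^(1/2) − 1 = 4.5777% → 4.58%.

4.58%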